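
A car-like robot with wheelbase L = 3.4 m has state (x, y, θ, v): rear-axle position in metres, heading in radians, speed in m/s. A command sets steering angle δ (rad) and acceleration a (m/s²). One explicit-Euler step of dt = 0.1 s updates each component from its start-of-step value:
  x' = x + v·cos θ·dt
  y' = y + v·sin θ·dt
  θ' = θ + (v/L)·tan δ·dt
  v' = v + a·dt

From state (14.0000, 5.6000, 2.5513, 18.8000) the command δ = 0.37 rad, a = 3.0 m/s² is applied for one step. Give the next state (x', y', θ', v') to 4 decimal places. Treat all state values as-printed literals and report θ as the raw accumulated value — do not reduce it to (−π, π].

(12.4381, 6.6464, 2.7658, 19.1000)

x' = 14.0000 + 18.8000·cos(2.5513)·0.1 = 12.4381
y' = 5.6000 + 18.8000·sin(2.5513)·0.1 = 6.6464
θ' = 2.5513 + (18.8000/3.4)·tan(0.37)·0.1 = 2.7658
v' = 18.8000 + 3.0000·0.1 = 19.1000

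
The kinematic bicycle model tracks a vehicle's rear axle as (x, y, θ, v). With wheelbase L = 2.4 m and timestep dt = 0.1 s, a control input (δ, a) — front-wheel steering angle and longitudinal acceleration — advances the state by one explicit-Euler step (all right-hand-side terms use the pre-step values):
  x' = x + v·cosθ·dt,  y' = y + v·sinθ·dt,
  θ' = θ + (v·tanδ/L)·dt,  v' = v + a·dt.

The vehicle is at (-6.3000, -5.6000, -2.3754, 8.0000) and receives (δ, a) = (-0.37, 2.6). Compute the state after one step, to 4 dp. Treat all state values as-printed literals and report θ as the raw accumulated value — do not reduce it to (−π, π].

x' = -6.3000 + 8.0000·cos(-2.3754)·0.1 = -6.8764
y' = -5.6000 + 8.0000·sin(-2.3754)·0.1 = -6.1547
θ' = -2.3754 + (8.0000/2.4)·tan(-0.37)·0.1 = -2.5047
v' = 8.0000 + 2.6000·0.1 = 8.2600

(-6.8764, -6.1547, -2.5047, 8.2600)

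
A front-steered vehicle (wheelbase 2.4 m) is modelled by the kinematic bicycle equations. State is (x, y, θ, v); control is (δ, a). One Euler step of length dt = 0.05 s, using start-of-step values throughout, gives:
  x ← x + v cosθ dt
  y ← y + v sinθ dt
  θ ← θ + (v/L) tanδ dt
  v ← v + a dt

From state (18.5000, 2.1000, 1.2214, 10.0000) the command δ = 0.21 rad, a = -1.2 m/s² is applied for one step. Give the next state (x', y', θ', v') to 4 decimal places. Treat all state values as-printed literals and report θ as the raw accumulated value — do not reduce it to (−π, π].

(18.6712, 2.5698, 1.2658, 9.9400)

x' = 18.5000 + 10.0000·cos(1.2214)·0.05 = 18.6712
y' = 2.1000 + 10.0000·sin(1.2214)·0.05 = 2.5698
θ' = 1.2214 + (10.0000/2.4)·tan(0.21)·0.05 = 1.2658
v' = 10.0000 − 1.2000·0.05 = 9.9400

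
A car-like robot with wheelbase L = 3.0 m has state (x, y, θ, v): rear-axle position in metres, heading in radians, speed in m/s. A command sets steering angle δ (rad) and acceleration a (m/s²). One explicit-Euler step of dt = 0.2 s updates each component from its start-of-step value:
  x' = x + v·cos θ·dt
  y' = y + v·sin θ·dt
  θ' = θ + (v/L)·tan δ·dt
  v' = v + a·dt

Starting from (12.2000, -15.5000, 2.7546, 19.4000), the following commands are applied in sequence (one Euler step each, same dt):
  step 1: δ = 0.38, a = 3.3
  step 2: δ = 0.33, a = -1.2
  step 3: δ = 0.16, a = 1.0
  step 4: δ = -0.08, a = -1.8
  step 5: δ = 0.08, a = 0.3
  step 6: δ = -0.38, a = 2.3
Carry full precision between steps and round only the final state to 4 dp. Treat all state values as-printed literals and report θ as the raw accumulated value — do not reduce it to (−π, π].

after step 1 (δ=0.38, a=3.3): (8.606933, -14.035668, 3.271174, 20.060000)
after step 2 (δ=0.33, a=-1.2): (4.628569, -14.554094, 3.729244, 19.820000)
after step 3 (δ=0.16, a=1.0): (1.329549, -16.751766, 3.942480, 20.020000)
after step 4 (δ=-0.08, a=-1.8): (-1.457516, -19.626533, 3.835478, 19.660000)
after step 5 (δ=0.08, a=0.3): (-4.480307, -22.141161, 3.940556, 19.720000)
after step 6 (δ=-0.38, a=2.3): (-7.231051, -24.967562, 3.415461, 20.180000)

(-7.2311, -24.9676, 3.4155, 20.1800)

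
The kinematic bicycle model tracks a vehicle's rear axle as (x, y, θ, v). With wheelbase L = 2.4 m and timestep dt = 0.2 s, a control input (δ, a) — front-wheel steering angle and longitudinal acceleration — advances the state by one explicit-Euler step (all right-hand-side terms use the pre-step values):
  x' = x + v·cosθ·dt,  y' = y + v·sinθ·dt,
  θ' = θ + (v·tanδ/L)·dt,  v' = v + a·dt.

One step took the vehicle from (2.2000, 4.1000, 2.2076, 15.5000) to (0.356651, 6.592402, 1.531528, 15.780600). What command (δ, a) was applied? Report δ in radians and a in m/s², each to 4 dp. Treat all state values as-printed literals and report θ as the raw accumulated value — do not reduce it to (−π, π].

a = (v'−v)/dt = (0.280600)/0.2 = 1.4030
Δθ = θ'−θ = -0.676072;  (v·dt/L) = 15.5000·0.2/2.4 = 1.291667
tan δ = Δθ·L/(v·dt) = -0.523411  →  δ = -0.4822

δ = -0.4822, a = 1.4030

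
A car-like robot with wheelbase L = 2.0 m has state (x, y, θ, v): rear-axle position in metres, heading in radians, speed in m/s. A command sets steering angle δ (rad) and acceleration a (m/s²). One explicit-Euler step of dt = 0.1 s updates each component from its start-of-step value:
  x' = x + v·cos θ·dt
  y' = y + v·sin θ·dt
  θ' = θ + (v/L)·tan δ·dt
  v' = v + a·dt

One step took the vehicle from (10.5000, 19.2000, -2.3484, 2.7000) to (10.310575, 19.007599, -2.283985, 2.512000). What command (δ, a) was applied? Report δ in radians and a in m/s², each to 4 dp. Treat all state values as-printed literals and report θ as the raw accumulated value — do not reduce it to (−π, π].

a = (v'−v)/dt = (-0.188000)/0.1 = -1.8800
Δθ = θ'−θ = 0.064415;  (v·dt/L) = 2.7000·0.1/2.0 = 0.135000
tan δ = Δθ·L/(v·dt) = 0.477148  →  δ = 0.4452

δ = 0.4452, a = -1.8800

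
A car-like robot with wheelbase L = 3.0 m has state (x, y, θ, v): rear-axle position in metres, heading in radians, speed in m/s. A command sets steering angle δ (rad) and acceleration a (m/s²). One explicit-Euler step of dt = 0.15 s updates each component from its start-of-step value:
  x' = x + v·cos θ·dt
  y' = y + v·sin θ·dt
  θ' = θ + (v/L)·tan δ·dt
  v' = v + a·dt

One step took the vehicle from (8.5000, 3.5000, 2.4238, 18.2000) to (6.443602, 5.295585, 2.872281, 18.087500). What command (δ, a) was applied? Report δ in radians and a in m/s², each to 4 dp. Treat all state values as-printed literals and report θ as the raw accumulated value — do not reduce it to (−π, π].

a = (v'−v)/dt = (-0.112500)/0.15 = -0.7500
Δθ = θ'−θ = 0.448481;  (v·dt/L) = 18.2000·0.15/3.0 = 0.910000
tan δ = Δθ·L/(v·dt) = 0.492836  →  δ = 0.4579

δ = 0.4579, a = -0.7500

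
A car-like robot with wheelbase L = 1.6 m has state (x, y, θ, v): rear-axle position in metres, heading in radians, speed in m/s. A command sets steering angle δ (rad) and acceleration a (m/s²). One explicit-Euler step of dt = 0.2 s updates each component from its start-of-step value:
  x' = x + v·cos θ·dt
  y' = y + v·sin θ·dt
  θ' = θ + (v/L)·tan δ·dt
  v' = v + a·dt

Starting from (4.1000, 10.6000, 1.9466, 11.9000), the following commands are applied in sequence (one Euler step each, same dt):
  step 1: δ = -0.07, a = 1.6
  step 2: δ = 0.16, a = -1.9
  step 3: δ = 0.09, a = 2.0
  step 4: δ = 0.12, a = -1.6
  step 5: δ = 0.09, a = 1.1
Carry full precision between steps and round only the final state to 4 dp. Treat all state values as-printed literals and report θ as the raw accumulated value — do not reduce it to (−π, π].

after step 1 (δ=-0.07, a=1.6): (3.226492, 12.813907, 1.842305, 12.220000)
after step 2 (δ=0.16, a=-1.9): (2.571048, 15.168377, 2.088812, 11.840000)
after step 3 (δ=0.09, a=2.0): (1.398517, 17.225704, 2.222373, 12.240000)
after step 4 (δ=0.12, a=-1.6): (-0.086049, 19.172179, 2.406859, 11.920000)
after step 5 (δ=0.09, a=1.1): (-1.855000, 20.770388, 2.541322, 12.140000)

(-1.8550, 20.7704, 2.5413, 12.1400)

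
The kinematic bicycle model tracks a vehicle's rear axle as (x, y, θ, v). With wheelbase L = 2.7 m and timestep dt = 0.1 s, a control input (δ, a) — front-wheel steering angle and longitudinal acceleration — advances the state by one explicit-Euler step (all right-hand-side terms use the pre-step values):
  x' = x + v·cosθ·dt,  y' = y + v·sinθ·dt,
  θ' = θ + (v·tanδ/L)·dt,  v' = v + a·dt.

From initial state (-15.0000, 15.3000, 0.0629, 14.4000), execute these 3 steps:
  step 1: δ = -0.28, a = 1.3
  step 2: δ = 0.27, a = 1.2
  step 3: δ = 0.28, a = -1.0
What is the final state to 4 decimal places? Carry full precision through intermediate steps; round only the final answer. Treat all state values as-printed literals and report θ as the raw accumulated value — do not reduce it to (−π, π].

(-10.6533, 15.3449, 0.2145, 14.5500)

after step 1 (δ=-0.28, a=1.3): (-13.562848, 15.390516, -0.090462, 14.530000)
after step 2 (δ=0.27, a=1.2): (-12.115789, 15.259254, 0.058475, 14.650000)
after step 3 (δ=0.28, a=-1.0): (-10.653293, 15.344870, 0.214499, 14.550000)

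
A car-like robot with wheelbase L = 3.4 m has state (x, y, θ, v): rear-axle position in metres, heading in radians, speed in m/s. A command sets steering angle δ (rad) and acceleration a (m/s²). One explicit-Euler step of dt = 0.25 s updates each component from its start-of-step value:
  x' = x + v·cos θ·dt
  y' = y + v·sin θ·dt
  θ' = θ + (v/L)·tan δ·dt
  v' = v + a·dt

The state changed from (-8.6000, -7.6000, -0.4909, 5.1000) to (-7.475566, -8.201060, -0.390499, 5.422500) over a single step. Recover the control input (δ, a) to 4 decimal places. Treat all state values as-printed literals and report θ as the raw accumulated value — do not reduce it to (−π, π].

δ = 0.2616, a = 1.2900

a = (v'−v)/dt = (0.322500)/0.25 = 1.2900
Δθ = θ'−θ = 0.100401;  (v·dt/L) = 5.1000·0.25/3.4 = 0.375000
tan δ = Δθ·L/(v·dt) = 0.267736  →  δ = 0.2616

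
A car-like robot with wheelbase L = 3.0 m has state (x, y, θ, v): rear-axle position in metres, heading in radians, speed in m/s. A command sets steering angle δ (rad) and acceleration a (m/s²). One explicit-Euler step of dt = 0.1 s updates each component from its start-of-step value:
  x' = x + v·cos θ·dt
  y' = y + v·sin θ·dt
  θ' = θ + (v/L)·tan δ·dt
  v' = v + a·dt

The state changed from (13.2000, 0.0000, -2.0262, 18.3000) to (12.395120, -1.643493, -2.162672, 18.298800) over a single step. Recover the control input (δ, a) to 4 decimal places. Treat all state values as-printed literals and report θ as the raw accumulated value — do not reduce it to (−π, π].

a = (v'−v)/dt = (-0.001200)/0.1 = -0.0120
Δθ = θ'−θ = -0.136472;  (v·dt/L) = 18.3000·0.1/3.0 = 0.610000
tan δ = Δθ·L/(v·dt) = -0.223725  →  δ = -0.2201

δ = -0.2201, a = -0.0120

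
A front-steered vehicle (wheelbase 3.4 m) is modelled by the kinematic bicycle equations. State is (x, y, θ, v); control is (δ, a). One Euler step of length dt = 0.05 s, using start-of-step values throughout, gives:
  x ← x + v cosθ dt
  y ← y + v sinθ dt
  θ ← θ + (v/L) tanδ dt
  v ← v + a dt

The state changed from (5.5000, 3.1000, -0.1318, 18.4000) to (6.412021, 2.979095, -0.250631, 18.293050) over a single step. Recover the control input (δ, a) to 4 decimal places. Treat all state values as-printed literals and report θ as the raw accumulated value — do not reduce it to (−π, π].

a = (v'−v)/dt = (-0.106950)/0.05 = -2.1390
Δθ = θ'−θ = -0.118831;  (v·dt/L) = 18.4000·0.05/3.4 = 0.270588
tan δ = Δθ·L/(v·dt) = -0.439158  →  δ = -0.4138

δ = -0.4138, a = -2.1390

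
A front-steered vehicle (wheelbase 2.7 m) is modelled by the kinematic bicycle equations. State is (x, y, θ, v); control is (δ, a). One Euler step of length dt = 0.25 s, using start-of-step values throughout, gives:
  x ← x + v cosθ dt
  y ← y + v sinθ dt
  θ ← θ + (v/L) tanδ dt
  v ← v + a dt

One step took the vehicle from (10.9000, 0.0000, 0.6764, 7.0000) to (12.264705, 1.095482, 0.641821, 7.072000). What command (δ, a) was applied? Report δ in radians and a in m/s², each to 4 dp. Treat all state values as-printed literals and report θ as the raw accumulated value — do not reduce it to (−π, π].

a = (v'−v)/dt = (0.072000)/0.25 = 0.2880
Δθ = θ'−θ = -0.034579;  (v·dt/L) = 7.0000·0.25/2.7 = 0.648148
tan δ = Δθ·L/(v·dt) = -0.053350  →  δ = -0.0533

δ = -0.0533, a = 0.2880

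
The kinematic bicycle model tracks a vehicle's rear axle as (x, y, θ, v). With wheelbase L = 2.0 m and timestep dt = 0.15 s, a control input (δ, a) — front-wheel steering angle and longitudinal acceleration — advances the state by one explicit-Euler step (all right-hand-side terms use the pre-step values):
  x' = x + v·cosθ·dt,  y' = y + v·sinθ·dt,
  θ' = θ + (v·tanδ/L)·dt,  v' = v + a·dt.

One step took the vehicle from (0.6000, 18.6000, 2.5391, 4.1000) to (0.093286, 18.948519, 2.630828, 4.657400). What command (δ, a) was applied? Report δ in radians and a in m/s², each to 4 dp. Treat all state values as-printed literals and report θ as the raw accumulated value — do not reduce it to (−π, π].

a = (v'−v)/dt = (0.557400)/0.15 = 3.7160
Δθ = θ'−θ = 0.091728;  (v·dt/L) = 4.1000·0.15/2.0 = 0.307500
tan δ = Δθ·L/(v·dt) = 0.298302  →  δ = 0.2899

δ = 0.2899, a = 3.7160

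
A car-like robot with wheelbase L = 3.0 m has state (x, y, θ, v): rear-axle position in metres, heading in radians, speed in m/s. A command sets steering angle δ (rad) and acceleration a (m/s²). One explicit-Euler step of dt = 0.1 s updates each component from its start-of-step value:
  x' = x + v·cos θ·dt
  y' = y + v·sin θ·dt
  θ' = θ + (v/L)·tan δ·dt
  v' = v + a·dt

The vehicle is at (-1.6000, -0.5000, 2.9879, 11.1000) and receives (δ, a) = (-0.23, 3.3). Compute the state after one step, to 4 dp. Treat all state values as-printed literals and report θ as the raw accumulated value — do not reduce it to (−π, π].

(-2.6969, -0.3301, 2.9013, 11.4300)

x' = -1.6000 + 11.1000·cos(2.9879)·0.1 = -2.6969
y' = -0.5000 + 11.1000·sin(2.9879)·0.1 = -0.3301
θ' = 2.9879 + (11.1000/3.0)·tan(-0.23)·0.1 = 2.9013
v' = 11.1000 + 3.3000·0.1 = 11.4300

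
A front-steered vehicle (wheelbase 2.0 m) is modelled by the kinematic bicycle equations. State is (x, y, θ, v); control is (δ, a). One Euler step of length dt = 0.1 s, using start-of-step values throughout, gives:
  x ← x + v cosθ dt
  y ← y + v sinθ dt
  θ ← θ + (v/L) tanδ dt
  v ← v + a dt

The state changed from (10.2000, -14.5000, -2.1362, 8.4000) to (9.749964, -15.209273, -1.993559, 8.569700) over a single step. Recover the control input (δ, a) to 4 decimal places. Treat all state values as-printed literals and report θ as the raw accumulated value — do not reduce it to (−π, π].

a = (v'−v)/dt = (0.169700)/0.1 = 1.6970
Δθ = θ'−θ = 0.142641;  (v·dt/L) = 8.4000·0.1/2.0 = 0.420000
tan δ = Δθ·L/(v·dt) = 0.339621  →  δ = 0.3274

δ = 0.3274, a = 1.6970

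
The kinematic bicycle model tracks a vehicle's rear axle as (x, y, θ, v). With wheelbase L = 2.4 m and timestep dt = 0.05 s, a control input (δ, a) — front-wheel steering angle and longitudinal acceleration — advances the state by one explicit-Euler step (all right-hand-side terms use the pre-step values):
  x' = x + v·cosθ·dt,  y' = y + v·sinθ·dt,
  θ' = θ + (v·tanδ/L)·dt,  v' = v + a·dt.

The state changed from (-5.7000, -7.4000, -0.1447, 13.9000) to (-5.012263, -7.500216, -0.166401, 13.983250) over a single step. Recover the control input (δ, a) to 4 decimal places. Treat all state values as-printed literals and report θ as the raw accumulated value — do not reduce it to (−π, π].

δ = -0.0748, a = 1.6650

a = (v'−v)/dt = (0.083250)/0.05 = 1.6650
Δθ = θ'−θ = -0.021701;  (v·dt/L) = 13.9000·0.05/2.4 = 0.289583
tan δ = Δθ·L/(v·dt) = -0.074939  →  δ = -0.0748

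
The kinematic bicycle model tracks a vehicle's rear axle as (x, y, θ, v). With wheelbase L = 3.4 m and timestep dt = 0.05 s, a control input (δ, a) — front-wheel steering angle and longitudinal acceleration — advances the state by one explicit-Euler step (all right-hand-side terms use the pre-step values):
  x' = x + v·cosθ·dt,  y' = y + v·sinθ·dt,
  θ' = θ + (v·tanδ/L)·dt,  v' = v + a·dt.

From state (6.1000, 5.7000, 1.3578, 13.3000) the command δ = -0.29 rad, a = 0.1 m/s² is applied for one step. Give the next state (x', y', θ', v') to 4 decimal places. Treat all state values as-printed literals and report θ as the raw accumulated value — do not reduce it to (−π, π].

(6.2406, 6.3500, 1.2994, 13.3050)

x' = 6.1000 + 13.3000·cos(1.3578)·0.05 = 6.2406
y' = 5.7000 + 13.3000·sin(1.3578)·0.05 = 6.3500
θ' = 1.3578 + (13.3000/3.4)·tan(-0.29)·0.05 = 1.2994
v' = 13.3000 + 0.1000·0.05 = 13.3050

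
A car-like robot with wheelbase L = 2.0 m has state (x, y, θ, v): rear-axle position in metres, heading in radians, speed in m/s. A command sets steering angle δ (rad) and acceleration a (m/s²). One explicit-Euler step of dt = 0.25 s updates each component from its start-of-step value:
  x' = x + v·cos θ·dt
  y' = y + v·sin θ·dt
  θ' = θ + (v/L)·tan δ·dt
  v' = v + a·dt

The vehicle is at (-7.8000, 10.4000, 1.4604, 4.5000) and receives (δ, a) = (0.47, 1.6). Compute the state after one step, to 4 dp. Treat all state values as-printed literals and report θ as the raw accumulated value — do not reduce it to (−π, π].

(-7.6761, 11.5182, 1.7461, 4.9000)

x' = -7.8000 + 4.5000·cos(1.4604)·0.25 = -7.6761
y' = 10.4000 + 4.5000·sin(1.4604)·0.25 = 11.5182
θ' = 1.4604 + (4.5000/2.0)·tan(0.47)·0.25 = 1.7461
v' = 4.5000 + 1.6000·0.25 = 4.9000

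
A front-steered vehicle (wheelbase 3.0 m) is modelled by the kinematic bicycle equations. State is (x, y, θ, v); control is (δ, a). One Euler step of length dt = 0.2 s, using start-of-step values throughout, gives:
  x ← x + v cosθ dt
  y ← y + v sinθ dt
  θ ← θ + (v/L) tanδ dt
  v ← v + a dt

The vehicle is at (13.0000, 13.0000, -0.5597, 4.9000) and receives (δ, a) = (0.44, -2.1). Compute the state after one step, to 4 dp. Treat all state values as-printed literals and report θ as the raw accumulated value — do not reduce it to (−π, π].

(13.8305, 12.4797, -0.4059, 4.4800)

x' = 13.0000 + 4.9000·cos(-0.5597)·0.2 = 13.8305
y' = 13.0000 + 4.9000·sin(-0.5597)·0.2 = 12.4797
θ' = -0.5597 + (4.9000/3.0)·tan(0.44)·0.2 = -0.4059
v' = 4.9000 − 2.1000·0.2 = 4.4800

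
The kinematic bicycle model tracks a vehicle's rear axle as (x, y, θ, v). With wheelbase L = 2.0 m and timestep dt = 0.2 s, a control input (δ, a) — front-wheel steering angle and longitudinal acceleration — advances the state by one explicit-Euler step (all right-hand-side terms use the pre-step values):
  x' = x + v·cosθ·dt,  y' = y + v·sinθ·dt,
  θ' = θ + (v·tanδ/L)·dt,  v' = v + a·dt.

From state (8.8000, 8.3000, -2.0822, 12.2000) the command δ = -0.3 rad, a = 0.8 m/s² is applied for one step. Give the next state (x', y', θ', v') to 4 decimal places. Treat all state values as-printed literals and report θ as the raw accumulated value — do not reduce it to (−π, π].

x' = 8.8000 + 12.2000·cos(-2.0822)·0.2 = 7.6059
y' = 8.3000 + 12.2000·sin(-2.0822)·0.2 = 6.1722
θ' = -2.0822 + (12.2000/2.0)·tan(-0.3)·0.2 = -2.4596
v' = 12.2000 + 0.8000·0.2 = 12.3600

(7.6059, 6.1722, -2.4596, 12.3600)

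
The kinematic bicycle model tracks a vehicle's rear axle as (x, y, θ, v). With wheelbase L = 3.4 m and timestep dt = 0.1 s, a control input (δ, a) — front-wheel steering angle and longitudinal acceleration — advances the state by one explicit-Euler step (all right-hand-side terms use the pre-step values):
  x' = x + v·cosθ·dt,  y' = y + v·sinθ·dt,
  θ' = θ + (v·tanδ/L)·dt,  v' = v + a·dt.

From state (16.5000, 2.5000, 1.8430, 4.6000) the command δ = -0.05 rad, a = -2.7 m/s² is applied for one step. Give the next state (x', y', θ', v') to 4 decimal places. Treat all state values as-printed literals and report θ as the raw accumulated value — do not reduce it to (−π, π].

x' = 16.5000 + 4.6000·cos(1.8430)·0.1 = 16.3763
y' = 2.5000 + 4.6000·sin(1.8430)·0.1 = 2.9431
θ' = 1.8430 + (4.6000/3.4)·tan(-0.05)·0.1 = 1.8362
v' = 4.6000 − 2.7000·0.1 = 4.3300

(16.3763, 2.9431, 1.8362, 4.3300)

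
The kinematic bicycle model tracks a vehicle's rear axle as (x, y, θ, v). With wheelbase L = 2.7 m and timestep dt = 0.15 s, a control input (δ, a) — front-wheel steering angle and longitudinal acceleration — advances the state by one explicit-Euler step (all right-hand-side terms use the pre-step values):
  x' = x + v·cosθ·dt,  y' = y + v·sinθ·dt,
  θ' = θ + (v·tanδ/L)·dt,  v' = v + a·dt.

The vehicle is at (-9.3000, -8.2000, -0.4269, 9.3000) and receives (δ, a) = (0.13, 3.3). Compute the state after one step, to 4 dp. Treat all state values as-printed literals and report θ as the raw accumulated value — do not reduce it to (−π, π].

x' = -9.3000 + 9.3000·cos(-0.4269)·0.15 = -8.0302
y' = -8.2000 + 9.3000·sin(-0.4269)·0.15 = -8.7776
θ' = -0.4269 + (9.3000/2.7)·tan(0.13)·0.15 = -0.3594
v' = 9.3000 + 3.3000·0.15 = 9.7950

(-8.0302, -8.7776, -0.3594, 9.7950)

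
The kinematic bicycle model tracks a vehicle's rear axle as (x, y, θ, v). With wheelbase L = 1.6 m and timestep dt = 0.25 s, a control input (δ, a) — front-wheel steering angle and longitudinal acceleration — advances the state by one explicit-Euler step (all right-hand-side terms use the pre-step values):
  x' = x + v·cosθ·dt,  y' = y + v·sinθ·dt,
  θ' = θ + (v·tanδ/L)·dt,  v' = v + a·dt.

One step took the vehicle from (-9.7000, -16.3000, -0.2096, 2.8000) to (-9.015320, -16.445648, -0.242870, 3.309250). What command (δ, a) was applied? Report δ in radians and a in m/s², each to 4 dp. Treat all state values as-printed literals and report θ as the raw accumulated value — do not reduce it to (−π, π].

a = (v'−v)/dt = (0.509250)/0.25 = 2.0370
Δθ = θ'−θ = -0.033270;  (v·dt/L) = 2.8000·0.25/1.6 = 0.437500
tan δ = Δθ·L/(v·dt) = -0.076046  →  δ = -0.0759

δ = -0.0759, a = 2.0370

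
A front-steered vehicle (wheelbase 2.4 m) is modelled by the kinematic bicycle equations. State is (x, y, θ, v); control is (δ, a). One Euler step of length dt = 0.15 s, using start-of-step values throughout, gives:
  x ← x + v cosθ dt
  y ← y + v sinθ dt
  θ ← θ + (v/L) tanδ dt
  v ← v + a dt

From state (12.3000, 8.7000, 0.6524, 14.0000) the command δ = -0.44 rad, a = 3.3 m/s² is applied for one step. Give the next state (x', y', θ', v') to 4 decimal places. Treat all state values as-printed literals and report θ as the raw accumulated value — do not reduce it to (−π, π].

(13.9687, 9.9749, 0.2405, 14.4950)

x' = 12.3000 + 14.0000·cos(0.6524)·0.15 = 13.9687
y' = 8.7000 + 14.0000·sin(0.6524)·0.15 = 9.9749
θ' = 0.6524 + (14.0000/2.4)·tan(-0.44)·0.15 = 0.2405
v' = 14.0000 + 3.3000·0.15 = 14.4950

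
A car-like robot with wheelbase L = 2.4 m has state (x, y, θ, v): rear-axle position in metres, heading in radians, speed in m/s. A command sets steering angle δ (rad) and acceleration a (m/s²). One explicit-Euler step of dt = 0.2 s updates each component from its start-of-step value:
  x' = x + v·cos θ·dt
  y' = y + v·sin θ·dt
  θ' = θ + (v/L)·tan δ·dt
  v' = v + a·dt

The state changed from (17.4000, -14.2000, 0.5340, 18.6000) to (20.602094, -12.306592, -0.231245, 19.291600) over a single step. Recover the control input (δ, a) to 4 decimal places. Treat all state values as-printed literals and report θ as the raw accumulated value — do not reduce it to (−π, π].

δ = -0.4586, a = 3.4580

a = (v'−v)/dt = (0.691600)/0.2 = 3.4580
Δθ = θ'−θ = -0.765245;  (v·dt/L) = 18.6000·0.2/2.4 = 1.550000
tan δ = Δθ·L/(v·dt) = -0.493706  →  δ = -0.4586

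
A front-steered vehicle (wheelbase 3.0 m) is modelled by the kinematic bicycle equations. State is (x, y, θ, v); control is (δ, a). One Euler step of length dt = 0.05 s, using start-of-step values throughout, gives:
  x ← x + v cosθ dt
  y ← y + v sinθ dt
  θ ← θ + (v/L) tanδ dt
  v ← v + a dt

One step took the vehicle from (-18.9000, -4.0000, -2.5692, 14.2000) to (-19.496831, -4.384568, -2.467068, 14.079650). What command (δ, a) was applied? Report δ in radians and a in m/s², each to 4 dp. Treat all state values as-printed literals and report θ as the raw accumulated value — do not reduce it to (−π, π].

δ = 0.4074, a = -2.4070

a = (v'−v)/dt = (-0.120350)/0.05 = -2.4070
Δθ = θ'−θ = 0.102132;  (v·dt/L) = 14.2000·0.05/3.0 = 0.236667
tan δ = Δθ·L/(v·dt) = 0.431544  →  δ = 0.4074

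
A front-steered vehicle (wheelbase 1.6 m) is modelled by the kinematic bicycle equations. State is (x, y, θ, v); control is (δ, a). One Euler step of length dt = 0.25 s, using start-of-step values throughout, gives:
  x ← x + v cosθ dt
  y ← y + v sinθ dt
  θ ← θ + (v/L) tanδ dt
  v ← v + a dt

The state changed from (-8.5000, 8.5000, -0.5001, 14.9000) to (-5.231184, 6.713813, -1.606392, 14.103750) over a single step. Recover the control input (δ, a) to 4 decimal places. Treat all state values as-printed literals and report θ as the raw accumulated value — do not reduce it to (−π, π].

δ = -0.4436, a = -3.1850

a = (v'−v)/dt = (-0.796250)/0.25 = -3.1850
Δθ = θ'−θ = -1.106292;  (v·dt/L) = 14.9000·0.25/1.6 = 2.328125
tan δ = Δθ·L/(v·dt) = -0.475186  →  δ = -0.4436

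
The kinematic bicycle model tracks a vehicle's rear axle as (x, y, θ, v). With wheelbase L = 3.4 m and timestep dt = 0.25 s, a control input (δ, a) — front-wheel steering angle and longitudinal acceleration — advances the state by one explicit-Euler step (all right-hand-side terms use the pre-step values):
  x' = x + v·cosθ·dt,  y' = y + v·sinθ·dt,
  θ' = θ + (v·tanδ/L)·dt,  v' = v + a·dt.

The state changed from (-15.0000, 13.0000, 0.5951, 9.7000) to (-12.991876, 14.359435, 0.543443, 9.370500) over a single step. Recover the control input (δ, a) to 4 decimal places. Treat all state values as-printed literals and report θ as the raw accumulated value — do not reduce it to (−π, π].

a = (v'−v)/dt = (-0.329500)/0.25 = -1.3180
Δθ = θ'−θ = -0.051657;  (v·dt/L) = 9.7000·0.25/3.4 = 0.713235
tan δ = Δθ·L/(v·dt) = -0.072426  →  δ = -0.0723

δ = -0.0723, a = -1.3180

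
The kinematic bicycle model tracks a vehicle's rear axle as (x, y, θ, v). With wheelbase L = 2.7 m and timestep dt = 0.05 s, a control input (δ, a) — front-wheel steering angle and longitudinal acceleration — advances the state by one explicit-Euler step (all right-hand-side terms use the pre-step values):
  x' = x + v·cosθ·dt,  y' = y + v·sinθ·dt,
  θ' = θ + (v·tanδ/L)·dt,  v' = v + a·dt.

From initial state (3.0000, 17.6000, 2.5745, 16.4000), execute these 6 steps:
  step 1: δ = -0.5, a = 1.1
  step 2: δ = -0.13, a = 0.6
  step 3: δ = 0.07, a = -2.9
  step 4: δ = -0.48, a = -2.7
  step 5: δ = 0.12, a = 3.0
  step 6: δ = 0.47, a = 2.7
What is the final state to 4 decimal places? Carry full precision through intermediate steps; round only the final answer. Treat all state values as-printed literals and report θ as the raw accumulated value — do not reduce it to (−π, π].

(-0.5137, 20.9899, 2.4227, 16.4900)

after step 1 (δ=-0.5, a=1.1): (2.308358, 18.040489, 2.408586, 16.455000)
after step 2 (δ=-0.13, a=0.6): (1.696918, 18.590997, 2.368747, 16.485000)
after step 3 (δ=0.07, a=-2.9): (1.106815, 19.166468, 2.390152, 16.340000)
after step 4 (δ=-0.48, a=-2.7): (0.509828, 19.724228, 2.232619, 16.205000)
after step 5 (δ=0.12, a=3.0): (0.011885, 20.363412, 2.268804, 16.355000)
after step 6 (δ=0.47, a=2.7): (-0.513677, 20.989911, 2.422652, 16.490000)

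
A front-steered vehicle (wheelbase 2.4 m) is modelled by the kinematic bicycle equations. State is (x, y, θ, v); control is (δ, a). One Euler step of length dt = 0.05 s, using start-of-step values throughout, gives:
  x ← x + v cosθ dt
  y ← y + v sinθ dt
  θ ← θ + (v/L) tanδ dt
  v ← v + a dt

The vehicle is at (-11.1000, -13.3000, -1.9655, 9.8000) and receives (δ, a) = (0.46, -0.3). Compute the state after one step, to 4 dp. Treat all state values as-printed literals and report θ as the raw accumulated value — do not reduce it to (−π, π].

x' = -11.1000 + 9.8000·cos(-1.9655)·0.05 = -11.2884
y' = -13.3000 + 9.8000·sin(-1.9655)·0.05 = -13.7523
θ' = -1.9655 + (9.8000/2.4)·tan(0.46)·0.05 = -1.8643
v' = 9.8000 − 0.3000·0.05 = 9.7850

(-11.2884, -13.7523, -1.8643, 9.7850)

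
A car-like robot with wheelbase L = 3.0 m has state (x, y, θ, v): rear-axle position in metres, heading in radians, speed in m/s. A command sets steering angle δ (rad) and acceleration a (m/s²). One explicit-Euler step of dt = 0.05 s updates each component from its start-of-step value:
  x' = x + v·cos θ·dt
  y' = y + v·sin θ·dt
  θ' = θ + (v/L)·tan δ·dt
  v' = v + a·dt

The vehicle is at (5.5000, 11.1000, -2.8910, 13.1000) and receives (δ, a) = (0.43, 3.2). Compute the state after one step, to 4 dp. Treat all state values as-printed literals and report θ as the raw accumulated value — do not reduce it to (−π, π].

(4.8655, 10.9376, -2.7909, 13.2600)

x' = 5.5000 + 13.1000·cos(-2.8910)·0.05 = 4.8655
y' = 11.1000 + 13.1000·sin(-2.8910)·0.05 = 10.9376
θ' = -2.8910 + (13.1000/3.0)·tan(0.43)·0.05 = -2.7909
v' = 13.1000 + 3.2000·0.05 = 13.2600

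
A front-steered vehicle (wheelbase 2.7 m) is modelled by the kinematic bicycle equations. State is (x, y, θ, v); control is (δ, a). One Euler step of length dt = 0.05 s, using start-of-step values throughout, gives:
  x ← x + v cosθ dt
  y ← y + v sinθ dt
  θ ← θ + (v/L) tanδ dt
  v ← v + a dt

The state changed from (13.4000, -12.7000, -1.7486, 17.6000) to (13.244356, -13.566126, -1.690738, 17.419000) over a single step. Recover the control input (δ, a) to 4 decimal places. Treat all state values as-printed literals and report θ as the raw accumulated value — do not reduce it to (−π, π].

a = (v'−v)/dt = (-0.181000)/0.05 = -3.6200
Δθ = θ'−θ = 0.057862;  (v·dt/L) = 17.6000·0.05/2.7 = 0.325926
tan δ = Δθ·L/(v·dt) = 0.177531  →  δ = 0.1757

δ = 0.1757, a = -3.6200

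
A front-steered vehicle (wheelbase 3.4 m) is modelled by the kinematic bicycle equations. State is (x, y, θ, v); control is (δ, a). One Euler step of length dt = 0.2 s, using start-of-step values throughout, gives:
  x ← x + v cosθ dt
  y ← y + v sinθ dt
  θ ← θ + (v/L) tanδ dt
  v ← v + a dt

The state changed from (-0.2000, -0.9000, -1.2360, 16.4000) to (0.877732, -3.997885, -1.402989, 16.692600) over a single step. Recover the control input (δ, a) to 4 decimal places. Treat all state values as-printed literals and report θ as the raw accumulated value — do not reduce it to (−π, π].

δ = -0.1714, a = 1.4630

a = (v'−v)/dt = (0.292600)/0.2 = 1.4630
Δθ = θ'−θ = -0.166989;  (v·dt/L) = 16.4000·0.2/3.4 = 0.964706
tan δ = Δθ·L/(v·dt) = -0.173098  →  δ = -0.1714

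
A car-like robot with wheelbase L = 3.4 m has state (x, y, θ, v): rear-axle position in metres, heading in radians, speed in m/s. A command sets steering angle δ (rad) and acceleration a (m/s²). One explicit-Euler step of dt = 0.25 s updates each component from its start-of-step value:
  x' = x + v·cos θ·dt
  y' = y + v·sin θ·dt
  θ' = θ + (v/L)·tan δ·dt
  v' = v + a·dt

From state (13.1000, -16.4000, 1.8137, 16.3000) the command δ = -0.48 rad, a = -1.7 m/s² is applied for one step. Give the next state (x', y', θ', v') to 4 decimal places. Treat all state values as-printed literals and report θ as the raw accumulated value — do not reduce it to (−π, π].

(12.1199, -12.4446, 1.1897, 15.8750)

x' = 13.1000 + 16.3000·cos(1.8137)·0.25 = 12.1199
y' = -16.4000 + 16.3000·sin(1.8137)·0.25 = -12.4446
θ' = 1.8137 + (16.3000/3.4)·tan(-0.48)·0.25 = 1.1897
v' = 16.3000 − 1.7000·0.25 = 15.8750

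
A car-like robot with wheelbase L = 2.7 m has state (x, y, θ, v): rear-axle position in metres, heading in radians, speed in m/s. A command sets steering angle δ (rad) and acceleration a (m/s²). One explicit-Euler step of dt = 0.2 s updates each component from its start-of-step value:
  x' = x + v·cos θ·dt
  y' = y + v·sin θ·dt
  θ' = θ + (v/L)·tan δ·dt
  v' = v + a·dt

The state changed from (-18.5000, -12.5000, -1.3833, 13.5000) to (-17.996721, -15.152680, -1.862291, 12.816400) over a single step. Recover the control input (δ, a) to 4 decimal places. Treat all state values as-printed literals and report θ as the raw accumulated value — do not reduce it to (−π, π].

δ = -0.4467, a = -3.4180

a = (v'−v)/dt = (-0.683600)/0.2 = -3.4180
Δθ = θ'−θ = -0.478991;  (v·dt/L) = 13.5000·0.2/2.7 = 1.000000
tan δ = Δθ·L/(v·dt) = -0.478991  →  δ = -0.4467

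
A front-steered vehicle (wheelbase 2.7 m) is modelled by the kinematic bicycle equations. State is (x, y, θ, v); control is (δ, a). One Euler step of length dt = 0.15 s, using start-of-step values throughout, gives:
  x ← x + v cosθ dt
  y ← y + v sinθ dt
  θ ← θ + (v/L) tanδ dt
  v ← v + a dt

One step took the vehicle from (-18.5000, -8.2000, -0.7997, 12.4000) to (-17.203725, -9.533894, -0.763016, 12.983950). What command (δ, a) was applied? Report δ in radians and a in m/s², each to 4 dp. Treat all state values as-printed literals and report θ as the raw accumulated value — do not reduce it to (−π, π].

δ = 0.0532, a = 3.8930

a = (v'−v)/dt = (0.583950)/0.15 = 3.8930
Δθ = θ'−θ = 0.036684;  (v·dt/L) = 12.4000·0.15/2.7 = 0.688889
tan δ = Δθ·L/(v·dt) = 0.053251  →  δ = 0.0532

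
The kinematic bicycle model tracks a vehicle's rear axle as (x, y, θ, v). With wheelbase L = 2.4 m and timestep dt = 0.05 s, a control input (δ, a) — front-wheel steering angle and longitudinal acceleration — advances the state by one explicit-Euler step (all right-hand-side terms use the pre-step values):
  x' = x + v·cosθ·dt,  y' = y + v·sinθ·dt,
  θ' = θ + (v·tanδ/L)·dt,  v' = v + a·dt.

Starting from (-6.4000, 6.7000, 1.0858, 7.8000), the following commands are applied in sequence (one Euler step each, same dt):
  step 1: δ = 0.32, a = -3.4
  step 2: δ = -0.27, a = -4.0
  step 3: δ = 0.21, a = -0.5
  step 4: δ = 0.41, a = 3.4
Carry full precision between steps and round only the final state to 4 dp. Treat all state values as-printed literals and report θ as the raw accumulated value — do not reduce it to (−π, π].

after step 1 (δ=0.32, a=-3.4): (-6.218180, 7.045024, 1.139651, 7.630000)
after step 2 (δ=-0.27, a=-4.0): (-6.058747, 7.391612, 1.095658, 7.430000)
after step 3 (δ=0.21, a=-0.5): (-5.888800, 7.721961, 1.128650, 7.405000)
after step 4 (δ=0.41, a=3.4): (-5.730377, 8.056606, 1.195701, 7.575000)

(-5.7304, 8.0566, 1.1957, 7.5750)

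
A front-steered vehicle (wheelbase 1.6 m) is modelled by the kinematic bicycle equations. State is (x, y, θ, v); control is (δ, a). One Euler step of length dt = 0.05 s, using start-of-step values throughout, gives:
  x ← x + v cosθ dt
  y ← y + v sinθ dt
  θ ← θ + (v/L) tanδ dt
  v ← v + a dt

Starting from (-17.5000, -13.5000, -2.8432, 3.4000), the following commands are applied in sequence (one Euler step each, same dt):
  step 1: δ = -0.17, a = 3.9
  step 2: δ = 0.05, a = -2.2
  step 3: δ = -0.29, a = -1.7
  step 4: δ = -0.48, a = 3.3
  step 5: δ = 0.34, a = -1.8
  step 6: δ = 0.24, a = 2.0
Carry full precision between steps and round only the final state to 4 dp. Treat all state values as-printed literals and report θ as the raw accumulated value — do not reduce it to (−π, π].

after step 1 (δ=-0.17, a=3.9): (-17.662488, -13.549977, -2.861439, 3.595000)
after step 2 (δ=0.05, a=-2.2): (-17.835230, -13.599679, -2.855817, 3.485000)
after step 3 (δ=-0.29, a=-1.7): (-18.002413, -13.648800, -2.888316, 3.400000)
after step 4 (δ=-0.48, a=3.3): (-18.166989, -13.691399, -2.943631, 3.565000)
after step 5 (δ=0.34, a=-1.8): (-18.341758, -13.726455, -2.904222, 3.475000)
after step 6 (δ=0.24, a=2.0): (-18.510636, -13.767312, -2.877647, 3.575000)

(-18.5106, -13.7673, -2.8776, 3.5750)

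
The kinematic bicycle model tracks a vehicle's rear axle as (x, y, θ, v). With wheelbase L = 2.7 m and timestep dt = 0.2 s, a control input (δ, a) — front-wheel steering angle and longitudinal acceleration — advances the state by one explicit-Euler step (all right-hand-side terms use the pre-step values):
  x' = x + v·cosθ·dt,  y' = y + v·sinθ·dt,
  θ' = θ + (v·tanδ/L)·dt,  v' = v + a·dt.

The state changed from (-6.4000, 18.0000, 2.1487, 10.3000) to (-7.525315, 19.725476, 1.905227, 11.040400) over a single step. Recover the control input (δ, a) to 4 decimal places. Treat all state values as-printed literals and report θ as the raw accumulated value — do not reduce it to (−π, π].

a = (v'−v)/dt = (0.740400)/0.2 = 3.7020
Δθ = θ'−θ = -0.243473;  (v·dt/L) = 10.3000·0.2/2.7 = 0.762963
tan δ = Δθ·L/(v·dt) = -0.319115  →  δ = -0.3089

δ = -0.3089, a = 3.7020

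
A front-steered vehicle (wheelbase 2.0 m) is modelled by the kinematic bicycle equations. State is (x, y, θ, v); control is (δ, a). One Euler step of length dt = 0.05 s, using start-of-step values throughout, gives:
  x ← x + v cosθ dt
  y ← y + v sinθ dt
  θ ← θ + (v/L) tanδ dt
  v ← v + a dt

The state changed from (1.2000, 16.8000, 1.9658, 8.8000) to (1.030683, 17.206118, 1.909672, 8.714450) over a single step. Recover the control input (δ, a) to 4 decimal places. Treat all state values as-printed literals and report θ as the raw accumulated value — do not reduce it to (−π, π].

δ = -0.2498, a = -1.7110

a = (v'−v)/dt = (-0.085550)/0.05 = -1.7110
Δθ = θ'−θ = -0.056128;  (v·dt/L) = 8.8000·0.05/2.0 = 0.220000
tan δ = Δθ·L/(v·dt) = -0.255127  →  δ = -0.2498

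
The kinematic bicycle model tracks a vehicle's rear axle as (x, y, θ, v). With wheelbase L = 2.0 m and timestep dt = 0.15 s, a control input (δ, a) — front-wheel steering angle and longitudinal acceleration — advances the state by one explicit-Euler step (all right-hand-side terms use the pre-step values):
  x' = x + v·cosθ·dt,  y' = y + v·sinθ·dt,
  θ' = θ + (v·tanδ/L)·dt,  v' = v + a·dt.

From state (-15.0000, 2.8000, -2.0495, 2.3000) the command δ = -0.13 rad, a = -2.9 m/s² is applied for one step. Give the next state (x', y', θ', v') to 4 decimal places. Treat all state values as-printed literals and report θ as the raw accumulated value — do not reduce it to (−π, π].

(-15.1589, 2.4938, -2.0721, 1.8650)

x' = -15.0000 + 2.3000·cos(-2.0495)·0.15 = -15.1589
y' = 2.8000 + 2.3000·sin(-2.0495)·0.15 = 2.4938
θ' = -2.0495 + (2.3000/2.0)·tan(-0.13)·0.15 = -2.0721
v' = 2.3000 − 2.9000·0.15 = 1.8650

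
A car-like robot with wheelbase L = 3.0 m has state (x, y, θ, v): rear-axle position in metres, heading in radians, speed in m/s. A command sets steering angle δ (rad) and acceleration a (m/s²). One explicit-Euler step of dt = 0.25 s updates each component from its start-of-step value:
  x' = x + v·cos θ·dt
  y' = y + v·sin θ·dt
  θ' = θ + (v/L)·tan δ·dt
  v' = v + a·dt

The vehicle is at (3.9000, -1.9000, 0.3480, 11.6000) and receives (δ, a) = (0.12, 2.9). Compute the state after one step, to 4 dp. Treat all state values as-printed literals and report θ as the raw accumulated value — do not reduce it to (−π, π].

(6.6262, -0.9110, 0.4646, 12.3250)

x' = 3.9000 + 11.6000·cos(0.3480)·0.25 = 6.6262
y' = -1.9000 + 11.6000·sin(0.3480)·0.25 = -0.9110
θ' = 0.3480 + (11.6000/3.0)·tan(0.12)·0.25 = 0.4646
v' = 11.6000 + 2.9000·0.25 = 12.3250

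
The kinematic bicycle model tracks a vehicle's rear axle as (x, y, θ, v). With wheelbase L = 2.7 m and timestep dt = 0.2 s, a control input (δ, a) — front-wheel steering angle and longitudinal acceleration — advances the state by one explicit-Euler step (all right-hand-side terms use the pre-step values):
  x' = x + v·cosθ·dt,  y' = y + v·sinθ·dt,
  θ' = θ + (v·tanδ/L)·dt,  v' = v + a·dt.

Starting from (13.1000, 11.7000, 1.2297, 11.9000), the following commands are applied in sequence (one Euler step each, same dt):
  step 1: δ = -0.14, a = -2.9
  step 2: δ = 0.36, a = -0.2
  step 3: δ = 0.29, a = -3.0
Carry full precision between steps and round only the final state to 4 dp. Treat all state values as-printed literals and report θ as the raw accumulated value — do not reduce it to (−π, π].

after step 1 (δ=-0.14, a=-2.9): (13.896159, 13.942885, 1.105480, 11.320000)
after step 2 (δ=0.36, a=-0.2): (14.912028, 15.966175, 1.421101, 11.280000)
after step 3 (δ=0.29, a=-3.0): (15.248481, 18.196945, 1.670441, 10.680000)

(15.2485, 18.1969, 1.6704, 10.6800)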